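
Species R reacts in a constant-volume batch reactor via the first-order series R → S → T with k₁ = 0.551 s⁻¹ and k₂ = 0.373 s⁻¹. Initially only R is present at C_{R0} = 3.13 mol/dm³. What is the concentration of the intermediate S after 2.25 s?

1.38 mol/dm³

For first-order series with pure R initially, C_S(t) = k₁C_{R0}/(k₂−k₁)·(e^(−k₁t) − e^(−k₂t)).
e^(−k₁t) = e^(−0.551×2.25) = e^(−1.240) = 0.2895; e^(−k₂t) = e^(−0.8393) = 0.4320.
C_S = 0.551×3.13/(0.373−0.551) × (0.2895−0.4320) = (-9.689)×(-0.1426) = 1.381 mol/dm³.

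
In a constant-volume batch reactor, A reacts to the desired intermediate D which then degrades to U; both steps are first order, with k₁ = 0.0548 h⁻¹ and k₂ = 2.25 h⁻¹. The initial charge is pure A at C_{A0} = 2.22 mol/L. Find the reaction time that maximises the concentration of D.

1.69 h

Setting dC_D/dt = 0 gives t_opt = ln(k₂/k₁)/(k₂−k₁).
= ln(2.25/0.0548)/(2.25−0.0548) = ln(41.06)/2.195 = 3.715/2.195 = 1.69 h.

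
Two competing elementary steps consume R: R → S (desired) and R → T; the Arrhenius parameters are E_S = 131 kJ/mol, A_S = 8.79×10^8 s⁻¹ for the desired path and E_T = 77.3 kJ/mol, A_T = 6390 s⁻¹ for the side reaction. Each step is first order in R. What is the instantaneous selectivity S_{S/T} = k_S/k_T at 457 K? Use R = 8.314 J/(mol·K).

0.100

k_S/k_T = (A_S/A_T)·exp[−(E_S−E_T)/(RT)] = (A_S/A_T)·exp[(E_T−E_S)/(RT)].
(E_T−E_S)/(RT) = (77.3−131)×10³/(8.314×457) = -53700/3799 = -14.13.
k_S/k_T = (8.79×10^8/6390)·exp(-14.13) = 1.376×10^5 × 7.276×10^-7 = 0.100.
Since E_S > E_T, raising the temperature improves selectivity toward S.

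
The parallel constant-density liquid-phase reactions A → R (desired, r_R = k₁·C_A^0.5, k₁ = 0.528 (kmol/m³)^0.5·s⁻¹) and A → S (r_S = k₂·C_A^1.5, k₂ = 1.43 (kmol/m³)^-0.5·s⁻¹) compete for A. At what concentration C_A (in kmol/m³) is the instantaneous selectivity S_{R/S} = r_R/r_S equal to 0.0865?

S_{R/S} = (k₁/k₂)·C_A⁻¹ ⇒ C_A = (S·k₂/k₁)^(-1).
= (0.0865×1.43/0.528)^(-1) = (0.2343)^(-1) = 4.27 kmol/m³.

4.27 kmol/m³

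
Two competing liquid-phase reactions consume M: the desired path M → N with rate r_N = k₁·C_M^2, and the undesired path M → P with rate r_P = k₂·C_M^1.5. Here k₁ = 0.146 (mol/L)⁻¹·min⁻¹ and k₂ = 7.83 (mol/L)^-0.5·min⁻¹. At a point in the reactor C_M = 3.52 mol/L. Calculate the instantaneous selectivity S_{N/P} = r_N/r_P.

0.0350

S_{N/P} = r_N/r_P = (k₁·C_M^2)/(k₂·C_M^1.5) = (k₁/k₂)·C_M^0.5.
= (0.146×3.520^2) / (7.83×3.520^1.5) = 1.809/51.71 = 0.0350.
Since the desired path is higher order in M, keeping C_M high (PFR or concentrated feed) favours N.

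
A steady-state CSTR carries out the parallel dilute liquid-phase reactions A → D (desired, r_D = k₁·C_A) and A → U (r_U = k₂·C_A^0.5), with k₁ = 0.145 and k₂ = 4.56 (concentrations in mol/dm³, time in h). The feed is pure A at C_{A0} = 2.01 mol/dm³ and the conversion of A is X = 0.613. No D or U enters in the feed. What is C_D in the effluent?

0.0336 mol/dm³

Exit C_A = C_{A0}(1−X) = 2.01×0.387 = 0.7779 mol/dm³.
Rates in a CSTR are evaluated at the outlet concentration: r_D = 0.145×0.7779 = 0.1128, r_U = 4.56×0.7779^0.5 = 4.022.
Fraction of consumed A going to D: r_D/(r_D+r_U) = 0.02728.
C_D = 0.02728·C_{A0}·X = 0.02728×2.01×0.613 = 0.0336 mol/dm³.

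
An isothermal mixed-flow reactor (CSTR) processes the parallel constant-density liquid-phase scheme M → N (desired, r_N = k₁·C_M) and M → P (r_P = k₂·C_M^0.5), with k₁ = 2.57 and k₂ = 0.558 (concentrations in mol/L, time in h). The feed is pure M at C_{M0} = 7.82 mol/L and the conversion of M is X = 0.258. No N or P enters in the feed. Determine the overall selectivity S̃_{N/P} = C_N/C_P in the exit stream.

Exit C_M = C_{M0}(1−X) = 7.82×0.742 = 5.802 mol/L.
Rates in a CSTR are evaluated at the outlet concentration: r_N = 2.57×5.802 = 14.91, r_P = 0.558×5.802^0.5 = 1.344.
Overall selectivity = C_N/C_P = r_Nτ/(r_Pτ) = r_N/r_P = 11.1.

11.1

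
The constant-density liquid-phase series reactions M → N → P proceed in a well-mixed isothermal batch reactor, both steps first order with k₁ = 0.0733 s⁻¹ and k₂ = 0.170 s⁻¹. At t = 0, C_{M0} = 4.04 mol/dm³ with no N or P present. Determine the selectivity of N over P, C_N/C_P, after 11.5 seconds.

Solving the coupled first-order balances gives C_N(t) = [k₁/(k₂−k₁)]·C_{M0}·(e^(−k₁t) − e^(−k₂t)).
e^(−k₁t) = e^(−0.0733×11.5) = e^(−0.8430) = 0.4304; e^(−k₂t) = e^(−1.955) = 0.1416.
C_N = 0.0733×4.04/(0.170−0.0733) × (0.4304−0.1416) = 3.062×0.2889 = 0.8846 mol/dm³.
C_M = C_{M0}e^(−k₁t) = 1.739 mol/dm³, so C_P = C_{M0}−C_M−C_N = 1.416 mol/dm³; C_N/C_P = 0.625.

0.625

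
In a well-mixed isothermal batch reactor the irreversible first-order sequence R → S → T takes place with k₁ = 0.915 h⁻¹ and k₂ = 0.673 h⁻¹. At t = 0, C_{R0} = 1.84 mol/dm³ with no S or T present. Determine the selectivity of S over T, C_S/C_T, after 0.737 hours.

The intermediate concentration in a first-order A→B→C sequence is C_S = k₁C_{R0}(e^(−k₁t) − e^(−k₂t))/(k₂−k₁).
e^(−k₁t) = e^(−0.915×0.737) = e^(−0.6744) = 0.5095; e^(−k₂t) = e^(−0.4960) = 0.6090.
C_S = 0.915×1.84/(0.673−0.915) × (0.5095−0.6090) = (-6.957)×(-0.09948) = 0.6921 mol/dm³.
C_R = C_{R0}e^(−k₁t) = 0.9375 mol/dm³, so C_T = C_{R0}−C_R−C_S = 0.2105 mol/dm³; C_S/C_T = 3.29.

3.29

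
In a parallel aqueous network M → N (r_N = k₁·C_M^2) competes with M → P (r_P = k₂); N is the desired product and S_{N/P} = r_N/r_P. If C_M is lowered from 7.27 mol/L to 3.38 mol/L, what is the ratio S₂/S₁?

0.216

S_{N/P} = (k₁/k₂)·C_M^2, so S₂/S₁ = (C_{M,2}/C_{M,1})^2.
= (3.38/7.27)^2 = (0.4649)^2 = 0.216.
Selectivity toward N falls as C_M falls — high-concentration operation is favoured.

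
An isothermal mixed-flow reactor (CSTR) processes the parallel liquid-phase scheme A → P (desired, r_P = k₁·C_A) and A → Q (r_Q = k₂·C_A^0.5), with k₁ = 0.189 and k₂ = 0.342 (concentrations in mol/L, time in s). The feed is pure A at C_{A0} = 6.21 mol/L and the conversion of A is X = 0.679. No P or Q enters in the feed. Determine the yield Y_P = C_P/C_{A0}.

0.298

Exit C_A = C_{A0}(1−X) = 6.21×0.321 = 1.993 mol/L.
A CSTR operates uniformly at the exit composition, giving r_P = 0.3768 and r_Q = 0.4829 (each k·C_A^n at C_A = 1.993).
Fraction of consumed A going to P: r_P/(r_P+r_Q) = 0.4383.
C_P = 0.4383·C_{A0}·X = 0.4383×6.21×0.679 = 1.85 mol/L; Y_P = C_P/C_{A0} = 0.298.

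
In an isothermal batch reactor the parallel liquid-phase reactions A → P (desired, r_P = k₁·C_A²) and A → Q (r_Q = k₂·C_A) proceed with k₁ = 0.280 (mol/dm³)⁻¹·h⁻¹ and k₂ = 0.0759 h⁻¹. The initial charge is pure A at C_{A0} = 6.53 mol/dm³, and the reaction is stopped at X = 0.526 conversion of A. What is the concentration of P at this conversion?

3.24 mol/dm³

C_A = C_{A0}(1−X) = 3.095 mol/dm³.
Along a PFR/batch, dC_Q/dC_A = −r_Q/(r_P+r_Q) = −k₂/(k₂+k₁·C_A).
Integrating from C_{A0} to C_A: C_Q = (0.0759/0.280)·ln[(0.0759+0.280·6.53)/(0.0759+0.280·3.10)] = 0.2711·ln(1.904/0.9426) = 0.1906 mol/dm³.
Then C_P = (C_{A0}−C_A) − C_Q = 3.435 − 0.1906 = 3.244 mol/dm³.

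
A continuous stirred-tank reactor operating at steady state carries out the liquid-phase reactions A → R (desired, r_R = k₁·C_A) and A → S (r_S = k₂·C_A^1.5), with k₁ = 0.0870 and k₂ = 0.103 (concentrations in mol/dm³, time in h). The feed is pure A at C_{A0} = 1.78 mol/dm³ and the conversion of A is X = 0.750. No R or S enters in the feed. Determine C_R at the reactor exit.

Exit C_A = C_{A0}(1−X) = 1.78×0.250 = 0.4450 mol/dm³.
A CSTR operates uniformly at the exit composition, giving r_R = 0.03871 and r_S = 0.03058 (each k·C_A^n at C_A = 0.4450).
Fraction of consumed A going to R: r_R/(r_R+r_S) = 0.5587.
C_R = 0.5587·C_{A0}·X = 0.5587×1.78×0.750 = 0.746 mol/dm³.

0.746 mol/dm³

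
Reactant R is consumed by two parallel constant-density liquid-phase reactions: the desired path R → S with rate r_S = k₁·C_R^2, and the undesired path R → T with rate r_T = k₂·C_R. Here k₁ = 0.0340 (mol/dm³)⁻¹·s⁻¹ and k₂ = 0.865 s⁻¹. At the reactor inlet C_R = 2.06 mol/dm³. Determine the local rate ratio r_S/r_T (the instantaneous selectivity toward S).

S_{S/T} = r_S/r_T = (k₁·C_R^2)/(k₂·C_R) = (k₁/k₂)·C_R.
= (0.0340×2.060^2) / (0.865×2.060) = 0.1443/1.782 = 0.0810.
Since the desired path is higher order in R, keeping C_R high (PFR or concentrated feed) favours S.

0.0810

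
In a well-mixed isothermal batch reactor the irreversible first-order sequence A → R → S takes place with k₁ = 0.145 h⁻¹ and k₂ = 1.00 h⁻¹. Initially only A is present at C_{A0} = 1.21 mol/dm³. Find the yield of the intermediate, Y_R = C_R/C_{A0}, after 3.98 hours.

0.0921

The intermediate concentration in a first-order A→B→C sequence is C_R = k₁C_{A0}(e^(−k₁t) − e^(−k₂t))/(k₂−k₁).
e^(−k₁t) = e^(−0.145×3.98) = e^(−0.5771) = 0.5615; e^(−k₂t) = e^(−3.980) = 0.01869.
C_R = 0.145×1.21/(1.00−0.145) × (0.5615−0.01869) = 0.2052×0.5428 = 0.1114 mol/dm³.
Y_R = C_R/C_{A0} = 0.1114/1.21 = 0.0921.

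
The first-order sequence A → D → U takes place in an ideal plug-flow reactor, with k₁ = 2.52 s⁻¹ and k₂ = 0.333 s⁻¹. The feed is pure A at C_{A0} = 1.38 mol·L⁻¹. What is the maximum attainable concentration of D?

At the optimum, C_{D,max}/C_{A0} = (k₁/k₂)^[k₂/(k₂−k₁)].
= (2.52/0.333)^(0.333/(0.333−2.52)) = (7.568)^(-0.1523) = 0.7348.
C_{D,max} = 0.7348×1.38 = 1.01 mol·L⁻¹.

1.01 mol·L⁻¹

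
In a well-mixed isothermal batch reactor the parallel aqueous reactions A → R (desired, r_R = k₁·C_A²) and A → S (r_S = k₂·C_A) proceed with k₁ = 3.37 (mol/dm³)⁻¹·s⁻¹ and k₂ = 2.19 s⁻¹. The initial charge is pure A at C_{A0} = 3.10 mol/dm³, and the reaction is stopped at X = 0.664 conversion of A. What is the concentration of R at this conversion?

1.54 mol/dm³

C_A = C_{A0}(1−X) = 1.042 mol/dm³.
Along a PFR/batch, dC_S/dC_A = −r_S/(r_R+r_S) = −k₂/(k₂+k₁·C_A).
Integrating from C_{A0} to C_A: C_S = (2.19/3.37)·ln[(2.19+3.37·3.10)/(2.19+3.37·1.04)] = 0.6499·ln(12.64/5.700) = 0.5174 mol/dm³.
Then C_R = (C_{A0}−C_A) − C_S = 2.058 − 0.5174 = 1.541 mol/dm³.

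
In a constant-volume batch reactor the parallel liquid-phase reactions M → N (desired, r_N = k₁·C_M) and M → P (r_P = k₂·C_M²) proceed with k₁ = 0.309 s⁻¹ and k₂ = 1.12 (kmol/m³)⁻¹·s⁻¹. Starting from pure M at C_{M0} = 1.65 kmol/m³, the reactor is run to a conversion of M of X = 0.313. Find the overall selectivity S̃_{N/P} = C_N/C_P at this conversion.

0.200

C_M = C_{M0}(1−X) = 1.134 kmol/m³.
Along a PFR/batch, dC_N/dC_M = −r_N/(r_N+r_P) = −k₁/(k₁+k₂·C_M).
Integrating from C_{M0} to C_M: C_N = (0.309/1.12)·ln[(0.309+1.12·1.65)/(0.309+1.12·1.13)] = 0.2759·ln(2.157/1.579) = 0.08613 kmol/m³.
C_P = (C_{M0}−C_M)−C_N = 0.4303 kmol/m³; S̃_{N/P} = 0.08613/0.4303 = 0.200.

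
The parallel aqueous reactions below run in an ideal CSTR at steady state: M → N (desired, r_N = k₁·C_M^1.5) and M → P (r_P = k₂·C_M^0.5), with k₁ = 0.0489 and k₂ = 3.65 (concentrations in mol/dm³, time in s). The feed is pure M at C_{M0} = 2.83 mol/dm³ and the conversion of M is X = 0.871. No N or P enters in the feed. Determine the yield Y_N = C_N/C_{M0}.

0.00424

Exit C_M = C_{M0}(1−X) = 2.83×0.129 = 0.3651 mol/dm³.
In a CSTR the entire volume is at exit conditions, so r_N = 0.0489×0.3651^1.5 = 0.01079 and r_P = 3.65×0.3651^0.5 = 2.205.
Fraction of consumed M going to N: r_N/(r_N+r_P) = 0.004867.
C_N = 0.004867·C_{M0}·X = 0.004867×2.83×0.871 = 0.0120 mol/dm³; Y_N = C_N/C_{M0} = 0.00424.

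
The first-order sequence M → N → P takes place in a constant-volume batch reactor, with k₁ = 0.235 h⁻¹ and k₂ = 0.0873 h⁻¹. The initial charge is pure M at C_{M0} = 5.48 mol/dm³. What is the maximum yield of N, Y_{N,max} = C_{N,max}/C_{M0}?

0.557

Evaluating C_N at t_opt = ln(k₂/k₁)/(k₂−k₁) gives C_{N,max}/C_{M0} = (k₁/k₂)^[k₂/(k₂−k₁)].
= (0.235/0.0873)^(0.0873/(0.0873−0.235)) = (2.692)^(-0.5911) = 0.5569.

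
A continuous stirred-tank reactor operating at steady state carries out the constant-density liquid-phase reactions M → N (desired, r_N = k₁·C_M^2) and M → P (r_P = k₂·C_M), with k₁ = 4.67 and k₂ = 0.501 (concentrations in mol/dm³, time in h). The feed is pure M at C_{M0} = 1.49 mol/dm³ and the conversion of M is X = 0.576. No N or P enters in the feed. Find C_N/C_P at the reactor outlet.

5.89

Exit C_M = C_{M0}(1−X) = 1.49×0.424 = 0.6318 mol/dm³.
Rates in a CSTR are evaluated at the outlet concentration: r_N = 4.67×0.6318^2 = 1.864, r_P = 0.501×0.6318 = 0.3165.
Overall selectivity = C_N/C_P = r_Nτ/(r_Pτ) = r_N/r_P = 5.89.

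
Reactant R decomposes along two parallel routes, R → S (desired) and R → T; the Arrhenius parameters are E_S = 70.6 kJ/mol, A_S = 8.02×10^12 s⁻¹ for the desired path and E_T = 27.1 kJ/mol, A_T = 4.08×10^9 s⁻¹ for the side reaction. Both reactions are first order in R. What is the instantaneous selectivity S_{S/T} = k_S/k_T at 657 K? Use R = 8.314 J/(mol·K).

With equal orders, S_{S/T} = k_S/k_T = (A_S/A_T)·exp[(E_T−E_S)/(RT)].
(E_T−E_S)/(RT) = (27.1−70.6)×10³/(8.314×657) = -43500/5462 = -7.964.
k_S/k_T = (8.02×10^12/4.08×10^9)·exp(-7.964) = 1966 × 3.479×10^-4 = 0.684.

0.684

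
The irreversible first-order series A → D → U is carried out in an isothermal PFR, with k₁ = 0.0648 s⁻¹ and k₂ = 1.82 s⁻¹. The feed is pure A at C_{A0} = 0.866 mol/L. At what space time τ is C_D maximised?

1.90 s

Setting dC_D/dτ = 0 gives τ_opt = ln(k₂/k₁)/(k₂−k₁).
= ln(1.82/0.0648)/(1.82−0.0648) = ln(28.09)/1.755 = 3.335/1.755 = 1.90 s.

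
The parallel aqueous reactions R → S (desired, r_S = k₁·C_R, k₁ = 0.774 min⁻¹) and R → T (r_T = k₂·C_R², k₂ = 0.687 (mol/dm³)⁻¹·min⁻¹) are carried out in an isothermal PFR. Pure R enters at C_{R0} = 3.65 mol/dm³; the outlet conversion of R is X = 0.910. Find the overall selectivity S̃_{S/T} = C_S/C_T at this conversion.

0.676

C_R = C_{R0}(1−X) = 0.3285 mol/dm³.
Along a PFR/batch, dC_S/dC_R = −r_S/(r_S+r_T) = −k₁/(k₁+k₂·C_R).
Integrating from C_{R0} to C_R: C_S = (0.774/0.687)·ln[(0.774+0.687·3.65)/(0.774+0.687·0.328)] = 1.127·ln(3.282/0.9997) = 1.339 mol/dm³.
C_T = (C_{R0}−C_R)−C_S = 1.982 mol/dm³; S̃_{S/T} = 1.339/1.982 = 0.676.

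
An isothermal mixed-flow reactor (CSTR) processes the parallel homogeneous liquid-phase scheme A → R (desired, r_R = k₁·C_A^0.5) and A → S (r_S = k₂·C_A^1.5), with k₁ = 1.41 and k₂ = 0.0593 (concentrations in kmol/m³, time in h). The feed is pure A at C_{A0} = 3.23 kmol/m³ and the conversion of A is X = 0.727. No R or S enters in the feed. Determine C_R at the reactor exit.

Exit C_A = C_{A0}(1−X) = 3.23×0.273 = 0.8818 kmol/m³.
In a CSTR the entire volume is at exit conditions, so r_R = 1.41×0.8818^0.5 = 1.324 and r_S = 0.0593×0.8818^1.5 = 0.04910.
Fraction of consumed A going to R: r_R/(r_R+r_S) = 0.9642.
C_R = 0.9642·C_{A0}·X = 0.9642×3.23×0.727 = 2.26 kmol/m³.

2.26 kmol/m³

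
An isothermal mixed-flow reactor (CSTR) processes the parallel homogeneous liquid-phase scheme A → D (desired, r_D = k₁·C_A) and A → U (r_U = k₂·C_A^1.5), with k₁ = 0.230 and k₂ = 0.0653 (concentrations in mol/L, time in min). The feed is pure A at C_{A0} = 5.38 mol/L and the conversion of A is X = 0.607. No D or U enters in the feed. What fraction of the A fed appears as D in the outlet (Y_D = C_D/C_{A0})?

0.430

Exit C_A = C_{A0}(1−X) = 5.38×0.393 = 2.114 mol/L.
Rates in a CSTR are evaluated at the outlet concentration: r_D = 0.230×2.114 = 0.4863, r_U = 0.0653×2.114^1.5 = 0.2008.
Fraction of consumed A going to D: r_D/(r_D+r_U) = 0.7078.
C_D = 0.7078·C_{A0}·X = 0.7078×5.38×0.607 = 2.31 mol/L; Y_D = C_D/C_{A0} = 0.430.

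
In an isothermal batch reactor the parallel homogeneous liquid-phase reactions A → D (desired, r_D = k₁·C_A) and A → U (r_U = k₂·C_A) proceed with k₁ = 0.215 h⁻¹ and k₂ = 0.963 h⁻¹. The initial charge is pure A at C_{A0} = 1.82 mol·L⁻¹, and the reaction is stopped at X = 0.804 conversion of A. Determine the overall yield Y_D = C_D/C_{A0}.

0.147

C_A = C_{A0}(1−X) = 0.3567 mol·L⁻¹.
Both paths are first order in A, so the instantaneous fraction to D is constant: dC_D/d(−C_A) = k₁/(k₁+k₂) = 0.1825.
C_D = 0.1825·(C_{A0}−C_A) = 0.1825×1.463 = 0.267 mol·L⁻¹.
Y_D = C_D/C_{A0} = 0.2671/1.82 = 0.147.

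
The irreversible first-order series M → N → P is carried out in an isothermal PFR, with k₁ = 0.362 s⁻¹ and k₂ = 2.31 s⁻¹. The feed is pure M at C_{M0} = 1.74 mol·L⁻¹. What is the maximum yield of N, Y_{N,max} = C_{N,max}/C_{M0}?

0.111

Evaluating C_N at τ_opt = ln(k₂/k₁)/(k₂−k₁) gives C_{N,max}/C_{M0} = (k₁/k₂)^[k₂/(k₂−k₁)].
= (0.362/2.31)^(2.31/(2.31−0.362)) = (0.1567)^(1.186) = 0.1111.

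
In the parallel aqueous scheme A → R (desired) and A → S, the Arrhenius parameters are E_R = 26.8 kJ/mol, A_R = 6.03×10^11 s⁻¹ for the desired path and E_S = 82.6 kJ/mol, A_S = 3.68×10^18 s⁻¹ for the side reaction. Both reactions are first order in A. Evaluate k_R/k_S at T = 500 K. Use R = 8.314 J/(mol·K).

0.111

With equal orders, S_{R/S} = k_R/k_S = (A_R/A_S)·exp[(E_S−E_R)/(RT)].
(E_S−E_R)/(RT) = (82.6−26.8)×10³/(8.314×500) = 55800/4157 = 13.42.
k_R/k_S = (6.03×10^11/3.68×10^18)·exp(13.42) = 1.639×10^-7 × 6.755×10^5 = 0.111.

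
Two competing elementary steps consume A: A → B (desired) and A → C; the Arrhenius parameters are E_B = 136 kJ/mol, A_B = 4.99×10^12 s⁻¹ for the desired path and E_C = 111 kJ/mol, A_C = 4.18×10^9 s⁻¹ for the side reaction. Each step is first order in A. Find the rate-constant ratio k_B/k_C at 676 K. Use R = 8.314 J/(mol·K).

14.0

With equal orders, S_{B/C} = k_B/k_C = (A_B/A_C)·exp[(E_C−E_B)/(RT)].
(E_C−E_B)/(RT) = (111−136)×10³/(8.314×676) = -25000/5620 = -4.448.
k_B/k_C = (4.99×10^12/4.18×10^9)·exp(-4.448) = 1194 × 0.01170 = 14.0.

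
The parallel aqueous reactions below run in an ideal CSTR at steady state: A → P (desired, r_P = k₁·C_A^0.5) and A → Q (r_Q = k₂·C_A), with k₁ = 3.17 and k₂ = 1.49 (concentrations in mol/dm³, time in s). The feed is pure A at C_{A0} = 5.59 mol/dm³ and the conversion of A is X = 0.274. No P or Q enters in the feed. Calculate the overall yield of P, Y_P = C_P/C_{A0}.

0.141

Exit C_A = C_{A0}(1−X) = 5.59×0.726 = 4.058 mol/dm³.
Rates in a CSTR are evaluated at the outlet concentration: r_P = 3.17×4.058^0.5 = 6.386, r_Q = 1.49×4.058 = 6.047.
Fraction of consumed A going to P: r_P/(r_P+r_Q) = 0.5136.
C_P = 0.5136·C_{A0}·X = 0.5136×5.59×0.274 = 0.787 mol/dm³; Y_P = C_P/C_{A0} = 0.141.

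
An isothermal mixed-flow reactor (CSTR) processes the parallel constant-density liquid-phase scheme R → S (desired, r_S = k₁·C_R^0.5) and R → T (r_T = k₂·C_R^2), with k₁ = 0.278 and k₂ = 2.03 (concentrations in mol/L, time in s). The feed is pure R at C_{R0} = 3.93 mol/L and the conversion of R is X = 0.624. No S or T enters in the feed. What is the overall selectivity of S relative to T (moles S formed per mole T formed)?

0.0762

Exit C_R = C_{R0}(1−X) = 3.93×0.376 = 1.478 mol/L.
Rates in a CSTR are evaluated at the outlet concentration: r_S = 0.278×1.478^0.5 = 0.3379, r_T = 2.03×1.478^2 = 4.433.
Overall selectivity = C_S/C_T = r_Sτ/(r_Tτ) = r_S/r_T = 0.0762.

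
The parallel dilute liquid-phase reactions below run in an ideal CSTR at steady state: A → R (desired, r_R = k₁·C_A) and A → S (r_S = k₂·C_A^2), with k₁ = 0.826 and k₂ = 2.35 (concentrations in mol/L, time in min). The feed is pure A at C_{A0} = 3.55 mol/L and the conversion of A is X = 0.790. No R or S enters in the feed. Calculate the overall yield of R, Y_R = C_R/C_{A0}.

0.253

Exit C_A = C_{A0}(1−X) = 3.55×0.210 = 0.7455 mol/L.
A CSTR operates uniformly at the exit composition, giving r_R = 0.6158 and r_S = 1.306 (each k·C_A^n at C_A = 0.7455).
Fraction of consumed A going to R: r_R/(r_R+r_S) = 0.3204.
C_R = 0.3204·C_{A0}·X = 0.3204×3.55×0.790 = 0.899 mol/L; Y_R = C_R/C_{A0} = 0.253.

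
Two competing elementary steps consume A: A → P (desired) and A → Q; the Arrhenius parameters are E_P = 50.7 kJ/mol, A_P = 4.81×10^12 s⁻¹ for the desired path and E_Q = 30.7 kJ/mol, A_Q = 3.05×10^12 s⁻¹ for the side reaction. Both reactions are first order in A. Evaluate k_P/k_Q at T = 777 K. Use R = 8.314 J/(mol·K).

0.0713

k_P/k_Q = (A_P/A_Q)·exp[−(E_P−E_Q)/(RT)] = (A_P/A_Q)·exp[(E_Q−E_P)/(RT)].
(E_Q−E_P)/(RT) = (30.7−50.7)×10³/(8.314×777) = -20000/6460 = -3.096.
k_P/k_Q = (4.81×10^12/3.05×10^12)·exp(-3.096) = 1.577 × 0.04523 = 0.0713.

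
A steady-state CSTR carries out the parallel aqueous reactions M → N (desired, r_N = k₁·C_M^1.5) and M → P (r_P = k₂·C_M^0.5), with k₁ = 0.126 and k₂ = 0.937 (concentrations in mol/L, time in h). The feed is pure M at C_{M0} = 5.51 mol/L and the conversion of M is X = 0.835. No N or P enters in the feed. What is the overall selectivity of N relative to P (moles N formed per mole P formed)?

0.122

Exit C_M = C_{M0}(1−X) = 5.51×0.165 = 0.9092 mol/L.
Rates in a CSTR are evaluated at the outlet concentration: r_N = 0.126×0.9092^1.5 = 0.1092, r_P = 0.937×0.9092^0.5 = 0.8934.
Overall selectivity = C_N/C_P = r_Nτ/(r_Pτ) = r_N/r_P = 0.122.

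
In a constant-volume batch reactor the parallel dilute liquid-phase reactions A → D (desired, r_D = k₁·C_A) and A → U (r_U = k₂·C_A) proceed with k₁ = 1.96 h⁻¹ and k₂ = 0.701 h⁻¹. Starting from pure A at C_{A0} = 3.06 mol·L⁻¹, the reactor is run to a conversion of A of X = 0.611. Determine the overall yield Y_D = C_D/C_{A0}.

0.450

C_A = C_{A0}(1−X) = 1.190 mol·L⁻¹.
Both paths are first order in A, so the instantaneous fraction to D is constant: dC_D/d(−C_A) = k₁/(k₁+k₂) = 0.7366.
C_D = 0.7366·(C_{A0}−C_A) = 0.7366×1.870 = 1.38 mol·L⁻¹.
Y_D = C_D/C_{A0} = 1.377/3.06 = 0.450.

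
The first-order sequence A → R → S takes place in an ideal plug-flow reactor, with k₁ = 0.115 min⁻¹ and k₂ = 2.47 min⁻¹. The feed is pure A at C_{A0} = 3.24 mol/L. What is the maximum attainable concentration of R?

Evaluating C_R at τ_opt = ln(k₂/k₁)/(k₂−k₁) gives C_{R,max}/C_{A0} = (k₁/k₂)^[k₂/(k₂−k₁)].
= (0.115/2.47)^(2.47/(2.47−0.115)) = (0.04656)^(1.049) = 0.04008.
C_{R,max} = 0.04008×3.24 = 0.130 mol/L.

0.130 mol/L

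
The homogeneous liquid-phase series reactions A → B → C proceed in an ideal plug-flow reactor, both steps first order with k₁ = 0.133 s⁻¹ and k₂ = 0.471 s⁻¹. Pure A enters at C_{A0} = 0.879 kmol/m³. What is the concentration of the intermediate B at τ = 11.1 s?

Solving the coupled first-order balances gives C_B(τ) = [k₁/(k₂−k₁)]·C_{A0}·(e^(−k₁τ) − e^(−k₂τ)).
e^(−k₁τ) = e^(−0.133×11.1) = e^(−1.476) = 0.2285; e^(−k₂τ) = e^(−5.228) = 0.005364.
C_B = 0.133×0.879/(0.471−0.133) × (0.2285−0.005364) = 0.3459×0.2231 = 0.07717 kmol/m³.

0.0772 kmol/m³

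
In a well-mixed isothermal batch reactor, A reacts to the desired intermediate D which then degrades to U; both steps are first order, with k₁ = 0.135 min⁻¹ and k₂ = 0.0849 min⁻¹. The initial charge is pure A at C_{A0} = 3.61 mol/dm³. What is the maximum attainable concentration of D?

1.65 mol/dm³

For a first-order series the maximum intermediate yield is C_{D,max}/C_{A0} = (k₁/k₂)^[k₂/(k₂−k₁)].
= (0.135/0.0849)^(0.0849/(0.0849−0.135)) = (1.590)^(-1.695) = 0.4557.
C_{D,max} = 0.4557×3.61 = 1.65 mol/dm³.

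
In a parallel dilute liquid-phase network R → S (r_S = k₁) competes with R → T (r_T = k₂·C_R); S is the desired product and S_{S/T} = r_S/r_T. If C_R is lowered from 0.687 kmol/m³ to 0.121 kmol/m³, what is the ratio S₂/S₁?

5.68

S_{S/T} = (k₁/k₂)·C_R⁻¹, so S₂/S₁ = (C_{R,2}/C_{R,1})⁻¹.
= 0.687/0.121 = 5.68.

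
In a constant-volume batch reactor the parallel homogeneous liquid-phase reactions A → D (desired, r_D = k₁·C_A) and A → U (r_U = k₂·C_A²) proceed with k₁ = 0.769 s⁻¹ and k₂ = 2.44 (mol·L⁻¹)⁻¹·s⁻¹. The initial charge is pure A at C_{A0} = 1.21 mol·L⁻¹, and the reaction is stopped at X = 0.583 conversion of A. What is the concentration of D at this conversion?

C_A = C_{A0}(1−X) = 0.5046 mol·L⁻¹.
Along a PFR/batch, dC_D/dC_A = −r_D/(r_D+r_U) = −k₁/(k₁+k₂·C_A).
Integrating from C_{A0} to C_A: C_D = (0.769/2.44)·ln[(0.769+2.44·1.21)/(0.769+2.44·0.505)] = 0.3152·ln(3.721/2.000) = 0.1957 mol·L⁻¹.

0.196 mol·L⁻¹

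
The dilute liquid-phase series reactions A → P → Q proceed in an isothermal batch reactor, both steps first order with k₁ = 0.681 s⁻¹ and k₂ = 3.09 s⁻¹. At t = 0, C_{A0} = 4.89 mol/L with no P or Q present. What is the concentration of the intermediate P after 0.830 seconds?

0.679 mol/L

The intermediate concentration in a first-order A→B→C sequence is C_P = k₁C_{A0}(e^(−k₁t) − e^(−k₂t))/(k₂−k₁).
e^(−k₁t) = e^(−0.681×0.830) = e^(−0.5652) = 0.5682; e^(−k₂t) = e^(−2.565) = 0.07694.
C_P = 0.681×4.89/(3.09−0.681) × (0.5682−0.07694) = 1.382×0.4913 = 0.6791 mol/L.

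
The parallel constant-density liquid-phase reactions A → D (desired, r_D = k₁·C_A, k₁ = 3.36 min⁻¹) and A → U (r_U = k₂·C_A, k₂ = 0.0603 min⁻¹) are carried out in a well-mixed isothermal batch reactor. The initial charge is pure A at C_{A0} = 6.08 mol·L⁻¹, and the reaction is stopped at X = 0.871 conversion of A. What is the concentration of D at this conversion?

5.20 mol·L⁻¹

C_A = C_{A0}(1−X) = 0.7843 mol·L⁻¹.
Both paths are first order in A, so the instantaneous fraction to D is constant: dC_D/d(−C_A) = k₁/(k₁+k₂) = 0.9824.
C_D = 0.9824·(C_{A0}−C_A) = 0.9824×5.296 = 5.20 mol·L⁻¹.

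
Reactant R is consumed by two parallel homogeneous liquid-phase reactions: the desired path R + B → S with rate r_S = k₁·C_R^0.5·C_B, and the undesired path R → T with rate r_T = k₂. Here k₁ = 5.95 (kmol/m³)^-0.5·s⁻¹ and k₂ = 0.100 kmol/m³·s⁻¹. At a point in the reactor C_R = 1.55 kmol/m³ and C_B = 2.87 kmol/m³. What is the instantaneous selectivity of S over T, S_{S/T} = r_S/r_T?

S_{S/T} = r_S/r_T = (k₁·C_R^0.5·C_B)/(k₂) = (k₁/k₂)·C_R^0.5·C_B.
= (5.95×1.550^0.5×2.870) / (0.100) = 21.26/0.1000 = 213.
Since the desired path is higher order in R, keeping C_R high (PFR or concentrated feed) favours S.

213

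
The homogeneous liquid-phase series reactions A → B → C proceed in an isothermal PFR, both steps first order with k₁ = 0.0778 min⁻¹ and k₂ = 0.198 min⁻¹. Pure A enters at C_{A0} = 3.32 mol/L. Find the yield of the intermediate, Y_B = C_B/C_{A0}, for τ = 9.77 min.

Solving the coupled first-order balances gives C_B(τ) = [k₁/(k₂−k₁)]·C_{A0}·(e^(−k₁τ) − e^(−k₂τ)).
e^(−k₁τ) = e^(−0.0778×9.77) = e^(−0.7601) = 0.4676; e^(−k₂τ) = e^(−1.934) = 0.1445.
C_B = 0.0778×3.32/(0.198−0.0778) × (0.4676−0.1445) = 2.149×0.3231 = 0.6943 mol/L.
Y_B = C_B/C_{A0} = 0.6943/3.32 = 0.209.

0.209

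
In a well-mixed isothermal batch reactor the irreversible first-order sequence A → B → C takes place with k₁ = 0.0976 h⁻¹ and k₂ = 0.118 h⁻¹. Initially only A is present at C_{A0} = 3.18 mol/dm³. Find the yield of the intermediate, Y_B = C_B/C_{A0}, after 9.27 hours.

Solving the coupled first-order balances gives C_B(t) = [k₁/(k₂−k₁)]·C_{A0}·(e^(−k₁t) − e^(−k₂t)).
e^(−k₁t) = e^(−0.0976×9.27) = e^(−0.9048) = 0.4046; e^(−k₂t) = e^(−1.094) = 0.3349.
C_B = 0.0976×3.18/(0.118−0.0976) × (0.4046−0.3349) = 15.21×0.06972 = 1.061 mol/dm³.
Y_B = C_B/C_{A0} = 1.061/3.18 = 0.334.

0.334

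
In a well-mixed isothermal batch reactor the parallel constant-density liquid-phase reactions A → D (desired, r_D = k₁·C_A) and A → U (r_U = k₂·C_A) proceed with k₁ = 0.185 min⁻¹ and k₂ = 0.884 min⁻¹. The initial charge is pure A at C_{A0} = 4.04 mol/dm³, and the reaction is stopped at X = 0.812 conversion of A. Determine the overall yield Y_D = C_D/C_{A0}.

0.141

C_A = C_{A0}(1−X) = 0.7595 mol/dm³.
Both paths are first order in A, so the instantaneous fraction to D is constant: dC_D/d(−C_A) = k₁/(k₁+k₂) = 0.1731.
C_D = 0.1731·(C_{A0}−C_A) = 0.1731×3.280 = 0.568 mol/dm³.
Y_D = C_D/C_{A0} = 0.5677/4.04 = 0.141.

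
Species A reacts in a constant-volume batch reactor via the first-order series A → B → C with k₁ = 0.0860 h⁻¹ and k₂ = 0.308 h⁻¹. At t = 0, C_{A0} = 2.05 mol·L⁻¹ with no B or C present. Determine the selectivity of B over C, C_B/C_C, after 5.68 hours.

The intermediate concentration in a first-order A→B→C sequence is C_B = k₁C_{A0}(e^(−k₁t) − e^(−k₂t))/(k₂−k₁).
e^(−k₁t) = e^(−0.0860×5.68) = e^(−0.4885) = 0.6136; e^(−k₂t) = e^(−1.749) = 0.1739.
C_B = 0.0860×2.05/(0.308−0.0860) × (0.6136−0.1739) = 0.7941×0.4397 = 0.3492 mol·L⁻¹.
C_A = C_{A0}e^(−k₁t) = 1.258 mol·L⁻¹, so C_C = C_{A0}−C_A−C_B = 0.4430 mol·L⁻¹; C_B/C_C = 0.788.

0.788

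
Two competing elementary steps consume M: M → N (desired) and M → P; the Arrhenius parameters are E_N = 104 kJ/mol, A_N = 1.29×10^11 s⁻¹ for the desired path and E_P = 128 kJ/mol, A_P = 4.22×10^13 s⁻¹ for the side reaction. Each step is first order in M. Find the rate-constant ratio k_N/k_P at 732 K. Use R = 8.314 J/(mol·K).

With equal orders, S_{N/P} = k_N/k_P = (A_N/A_P)·exp[(E_P−E_N)/(RT)].
(E_P−E_N)/(RT) = (128−104)×10³/(8.314×732) = 24000/6086 = 3.944.
k_N/k_P = (1.29×10^11/4.22×10^13)·exp(3.944) = 0.003057 × 51.60 = 0.158.

0.158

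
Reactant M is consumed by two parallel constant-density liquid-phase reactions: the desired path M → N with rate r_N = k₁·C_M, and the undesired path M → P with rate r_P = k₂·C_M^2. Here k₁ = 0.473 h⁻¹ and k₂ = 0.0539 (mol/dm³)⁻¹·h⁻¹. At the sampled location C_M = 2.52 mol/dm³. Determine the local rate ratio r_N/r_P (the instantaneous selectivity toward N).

S_{N/P} = r_N/r_P = (k₁·C_M)/(k₂·C_M^2) = (k₁/k₂)·C_M⁻¹.
= (0.473×2.520) / (0.0539×2.520^2) = 1.192/0.3423 = 3.48.
The undesired path is higher order in M, so low C_M (CSTR or dilute feed) favours N.

3.48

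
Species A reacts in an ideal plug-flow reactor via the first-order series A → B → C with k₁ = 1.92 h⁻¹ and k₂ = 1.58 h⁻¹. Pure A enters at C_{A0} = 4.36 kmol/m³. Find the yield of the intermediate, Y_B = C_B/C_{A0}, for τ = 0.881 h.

0.363

Solving the coupled first-order balances gives C_B(τ) = [k₁/(k₂−k₁)]·C_{A0}·(e^(−k₁τ) − e^(−k₂τ)).
e^(−k₁τ) = e^(−1.92×0.881) = e^(−1.692) = 0.1842; e^(−k₂τ) = e^(−1.392) = 0.2486.
C_B = 1.92×4.36/(1.58−1.92) × (0.1842−0.2486) = (-24.62)×(-0.06434) = 1.584 kmol/m³.
Y_B = C_B/C_{A0} = 1.584/4.36 = 0.363.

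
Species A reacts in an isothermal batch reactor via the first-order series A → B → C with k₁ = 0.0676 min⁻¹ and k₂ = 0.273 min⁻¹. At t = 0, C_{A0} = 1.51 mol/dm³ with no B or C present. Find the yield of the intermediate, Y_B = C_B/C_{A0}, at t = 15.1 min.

0.113

The intermediate concentration in a first-order A→B→C sequence is C_B = k₁C_{A0}(e^(−k₁t) − e^(−k₂t))/(k₂−k₁).
e^(−k₁t) = e^(−0.0676×15.1) = e^(−1.021) = 0.3603; e^(−k₂t) = e^(−4.122) = 0.01621.
C_B = 0.0676×1.51/(0.273−0.0676) × (0.3603−0.01621) = 0.4970×0.3441 = 0.1710 mol/dm³.
Y_B = C_B/C_{A0} = 0.1710/1.51 = 0.113.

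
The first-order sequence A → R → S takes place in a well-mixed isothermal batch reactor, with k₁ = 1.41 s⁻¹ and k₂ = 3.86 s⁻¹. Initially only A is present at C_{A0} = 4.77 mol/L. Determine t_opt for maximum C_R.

The intermediate peaks when r₁ = r₂, i.e. k₁e^(−k₁t) = k₂e^(−k₂t), giving t_opt = ln(k₂/k₁)/(k₂−k₁).
= ln(3.86/1.41)/(3.86−1.41) = ln(2.738)/2.450 = 1.007/2.450 = 0.411 s.

0.411 s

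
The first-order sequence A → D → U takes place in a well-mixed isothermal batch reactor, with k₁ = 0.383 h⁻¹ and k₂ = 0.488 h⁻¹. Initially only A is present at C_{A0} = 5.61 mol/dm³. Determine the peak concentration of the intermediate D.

1.82 mol/dm³

At the optimum, C_{D,max}/C_{A0} = (k₁/k₂)^[k₂/(k₂−k₁)].
= (0.383/0.488)^(0.488/(0.488−0.383)) = (0.7848)^(4.648) = 0.3243.
C_{D,max} = 0.3243×5.61 = 1.82 mol/dm³.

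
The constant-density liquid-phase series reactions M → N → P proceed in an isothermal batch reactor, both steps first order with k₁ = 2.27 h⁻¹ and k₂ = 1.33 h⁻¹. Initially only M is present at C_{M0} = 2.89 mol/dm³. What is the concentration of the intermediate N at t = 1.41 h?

0.786 mol/dm³

Solving the coupled first-order balances gives C_N(t) = [k₁/(k₂−k₁)]·C_{M0}·(e^(−k₁t) − e^(−k₂t)).
e^(−k₁t) = e^(−2.27×1.41) = e^(−3.201) = 0.04073; e^(−k₂t) = e^(−1.875) = 0.1533.
C_N = 2.27×2.89/(1.33−2.27) × (0.04073−0.1533) = (-6.979)×(-0.1126) = 0.7857 mol/dm³.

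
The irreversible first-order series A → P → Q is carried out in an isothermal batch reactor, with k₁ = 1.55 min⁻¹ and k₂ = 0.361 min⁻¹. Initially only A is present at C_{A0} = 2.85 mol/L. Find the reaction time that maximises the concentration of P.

1.23 min

Setting dC_P/dt = 0 gives t_opt = ln(k₂/k₁)/(k₂−k₁).
= ln(0.361/1.55)/(0.361−1.55) = ln(0.2329)/-1.189 = -1.457/-1.189 = 1.23 min.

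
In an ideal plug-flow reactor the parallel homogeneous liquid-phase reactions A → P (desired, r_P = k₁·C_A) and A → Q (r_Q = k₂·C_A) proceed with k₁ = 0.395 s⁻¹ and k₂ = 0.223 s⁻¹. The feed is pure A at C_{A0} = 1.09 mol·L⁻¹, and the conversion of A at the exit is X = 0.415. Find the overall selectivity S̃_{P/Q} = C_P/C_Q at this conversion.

C_A = C_{A0}(1−X) = 0.6377 mol·L⁻¹.
Both paths are first order in A, so the instantaneous fraction to P is constant: dC_P/d(−C_A) = k₁/(k₁+k₂) = 0.6392.
C_P = 0.6392·(C_{A0}−C_A) = 0.6392×0.4524 = 0.289 mol·L⁻¹.
C_Q = (C_{A0}−C_A)−C_P = 0.1632 mol·L⁻¹; S̃_{P/Q} = 0.2891/0.1632 = 1.77.

1.77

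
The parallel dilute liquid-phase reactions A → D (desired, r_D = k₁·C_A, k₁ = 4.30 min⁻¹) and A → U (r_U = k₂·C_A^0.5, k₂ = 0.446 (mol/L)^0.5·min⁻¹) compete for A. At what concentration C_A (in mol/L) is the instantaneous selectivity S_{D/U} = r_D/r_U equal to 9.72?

S_{D/U} = (k₁/k₂)·C_A^0.5 ⇒ C_A = (S·k₂/k₁)^(2).
= (9.72×0.446/4.30)^(2) = (1.008)^(2) = 1.02 mol/L.

1.02 mol/L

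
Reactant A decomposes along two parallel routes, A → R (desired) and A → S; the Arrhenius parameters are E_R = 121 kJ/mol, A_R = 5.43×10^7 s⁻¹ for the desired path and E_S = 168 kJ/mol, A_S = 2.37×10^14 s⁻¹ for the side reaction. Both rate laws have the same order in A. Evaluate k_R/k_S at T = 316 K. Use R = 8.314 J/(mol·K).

Since both paths have the same order in A, the concentration cancels and S_{R/S} = k_R/k_S = (A_R/A_S)·exp[(E_S−E_R)/(RT)].
(E_S−E_R)/(RT) = (168−121)×10³/(8.314×316) = 47000/2627 = 17.89.
k_R/k_S = (5.43×10^7/2.37×10^14)·exp(17.89) = 2.291×10^-7 × 5.880×10^7 = 13.5.
Since E_R < E_S, lowering the temperature improves selectivity toward R.

13.5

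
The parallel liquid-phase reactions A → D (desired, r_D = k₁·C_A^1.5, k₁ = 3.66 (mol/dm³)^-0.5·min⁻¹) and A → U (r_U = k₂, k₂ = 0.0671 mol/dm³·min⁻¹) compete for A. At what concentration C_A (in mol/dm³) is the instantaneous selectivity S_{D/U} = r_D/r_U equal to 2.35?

S_{D/U} = (k₁/k₂)·C_A^1.5 ⇒ C_A = (S·k₂/k₁)^(1/1.5).
= (2.35×0.0671/3.66)^(0.6667) = (0.04308)^(0.6667) = 0.123 mol/dm³.

0.123 mol/dm³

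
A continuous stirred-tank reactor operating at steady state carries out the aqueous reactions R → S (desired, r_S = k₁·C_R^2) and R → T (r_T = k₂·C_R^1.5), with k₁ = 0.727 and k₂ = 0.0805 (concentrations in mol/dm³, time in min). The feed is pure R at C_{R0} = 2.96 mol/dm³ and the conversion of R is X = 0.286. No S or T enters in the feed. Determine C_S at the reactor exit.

0.787 mol/dm³

Exit C_R = C_{R0}(1−X) = 2.96×0.714 = 2.113 mol/dm³.
A CSTR operates uniformly at the exit composition, giving r_S = 3.247 and r_T = 0.2473 (each k·C_R^n at C_R = 2.113).
Fraction of consumed R going to S: r_S/(r_S+r_T) = 0.9292.
C_S = 0.9292·C_{R0}·X = 0.9292×2.96×0.286 = 0.787 mol/dm³.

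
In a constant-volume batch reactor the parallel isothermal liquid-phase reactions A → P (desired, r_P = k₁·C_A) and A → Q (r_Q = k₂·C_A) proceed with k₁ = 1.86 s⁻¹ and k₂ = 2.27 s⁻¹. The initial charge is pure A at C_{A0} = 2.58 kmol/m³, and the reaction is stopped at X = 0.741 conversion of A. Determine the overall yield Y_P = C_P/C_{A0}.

C_A = C_{A0}(1−X) = 0.6682 kmol/m³.
Both paths are first order in A, so the instantaneous fraction to P is constant: dC_P/d(−C_A) = k₁/(k₁+k₂) = 0.4504.
C_P = 0.4504·(C_{A0}−C_A) = 0.4504×1.912 = 0.861 kmol/m³.
Y_P = C_P/C_{A0} = 0.8610/2.58 = 0.334.

0.334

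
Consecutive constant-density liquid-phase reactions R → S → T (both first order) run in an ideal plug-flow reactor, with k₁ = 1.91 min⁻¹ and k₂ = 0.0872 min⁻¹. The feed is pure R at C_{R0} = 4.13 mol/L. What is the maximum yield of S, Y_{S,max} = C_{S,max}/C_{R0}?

At the optimum, C_{S,max}/C_{R0} = (k₁/k₂)^[k₂/(k₂−k₁)].
= (1.91/0.0872)^(0.0872/(0.0872−1.91)) = (21.90)^(-0.04784) = 0.8627.

0.863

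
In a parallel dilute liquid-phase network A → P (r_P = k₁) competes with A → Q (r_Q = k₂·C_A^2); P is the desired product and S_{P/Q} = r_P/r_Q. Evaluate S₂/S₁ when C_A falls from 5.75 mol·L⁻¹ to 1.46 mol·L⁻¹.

15.5

S_{P/Q} = (k₁/k₂)·C_A^-2, so S₂/S₁ = (C_{A,2}/C_{A,1})^-2.
= (1.46/5.75)^(-2) = (0.2539)^(-2) = 15.5.
Selectivity toward P rises as C_A falls — low-concentration operation is favoured.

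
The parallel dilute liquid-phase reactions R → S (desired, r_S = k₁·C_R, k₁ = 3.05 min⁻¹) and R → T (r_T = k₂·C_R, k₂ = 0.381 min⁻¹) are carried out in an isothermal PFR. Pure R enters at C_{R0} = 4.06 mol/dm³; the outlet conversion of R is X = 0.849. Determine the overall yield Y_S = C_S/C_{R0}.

0.755

C_R = C_{R0}(1−X) = 0.6131 mol/dm³.
Both paths are first order in R, so the instantaneous fraction to S is constant: dC_S/d(−C_R) = k₁/(k₁+k₂) = 0.8890.
C_S = 0.8890·(C_{R0}−C_R) = 0.8890×3.447 = 3.06 mol/dm³.
Y_S = C_S/C_{R0} = 3.064/4.06 = 0.755.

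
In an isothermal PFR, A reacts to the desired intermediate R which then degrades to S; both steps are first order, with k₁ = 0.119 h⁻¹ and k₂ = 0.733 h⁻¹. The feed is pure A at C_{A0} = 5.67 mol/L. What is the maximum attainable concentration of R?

For a first-order series the maximum intermediate yield is C_{R,max}/C_{A0} = (k₁/k₂)^[k₂/(k₂−k₁)].
= (0.119/0.733)^(0.733/(0.733−0.119)) = (0.1623)^(1.194) = 0.1141.
C_{R,max} = 0.1141×5.67 = 0.647 mol/L.

0.647 mol/L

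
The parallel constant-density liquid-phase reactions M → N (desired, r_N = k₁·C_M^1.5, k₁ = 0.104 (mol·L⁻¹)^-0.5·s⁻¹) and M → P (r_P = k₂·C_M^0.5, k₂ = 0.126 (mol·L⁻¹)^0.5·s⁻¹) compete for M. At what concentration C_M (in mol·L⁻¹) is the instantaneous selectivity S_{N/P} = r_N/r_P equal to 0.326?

S_{N/P} = (k₁/k₂)·C_M ⇒ C_M = S·k₂/k₁.
= 0.326×0.126/0.104 = 0.395 mol·L⁻¹.

0.395 mol·L⁻¹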